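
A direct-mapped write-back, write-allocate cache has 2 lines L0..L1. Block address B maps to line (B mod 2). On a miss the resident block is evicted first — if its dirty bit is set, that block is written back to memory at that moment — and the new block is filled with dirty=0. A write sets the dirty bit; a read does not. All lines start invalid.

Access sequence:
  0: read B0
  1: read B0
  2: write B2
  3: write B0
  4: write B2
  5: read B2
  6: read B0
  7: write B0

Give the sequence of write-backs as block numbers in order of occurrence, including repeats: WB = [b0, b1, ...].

0: R B0 → L0 miss [-]
1: R B0 → L0 hit [-]
2: W B2 → L0 miss [D]
3: W B0 → L0 miss wb→B2 [D]
4: W B2 → L0 miss wb→B0 [D]
5: R B2 → L0 hit [D]
6: R B0 → L0 miss wb→B2 [-]
7: W B0 → L0 hit [D]

WB = [2, 0, 2]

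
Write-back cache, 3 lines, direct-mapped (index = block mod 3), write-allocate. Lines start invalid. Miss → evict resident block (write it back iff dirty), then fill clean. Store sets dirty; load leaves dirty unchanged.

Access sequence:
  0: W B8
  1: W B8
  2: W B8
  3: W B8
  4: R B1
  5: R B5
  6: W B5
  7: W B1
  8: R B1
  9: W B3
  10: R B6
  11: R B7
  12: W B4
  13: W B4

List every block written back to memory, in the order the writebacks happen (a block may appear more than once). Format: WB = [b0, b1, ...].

0: W B8 -> L2 miss  d=D]
1: W B8 -> L2 hit  d=D]
2: W B8 -> L2 hit  d=D]
3: W B8 -> L2 hit  d=D]
4: R B1 -> L1 miss  d=-]
5: R B5 -> L2 miss wb->B8  d=-]
6: W B5 -> L2 hit  d=D]
7: W B1 -> L1 hit  d=D]
8: R B1 -> L1 hit  d=D]
9: W B3 -> L0 miss  d=D]
10: R B6 -> L0 miss wb->B3  d=-]
11: R B7 -> L1 miss wb->B1  d=-]
12: W B4 -> L1 miss  d=D]
13: W B4 -> L1 hit  d=D]

WB = [8, 3, 1]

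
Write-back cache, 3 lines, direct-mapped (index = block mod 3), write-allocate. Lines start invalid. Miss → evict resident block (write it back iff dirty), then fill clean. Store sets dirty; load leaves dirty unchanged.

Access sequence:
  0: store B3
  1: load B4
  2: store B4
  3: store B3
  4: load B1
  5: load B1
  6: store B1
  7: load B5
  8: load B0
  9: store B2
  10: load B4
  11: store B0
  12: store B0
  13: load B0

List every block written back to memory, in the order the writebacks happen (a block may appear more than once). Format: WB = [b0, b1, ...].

  0 | W B3 → L0 miss [D]
  1 | R B4 → L1 miss [-]
  2 | W B4 → L1 hit [D]
  3 | W B3 → L0 hit [D]
  4 | R B1 → L1 miss wb→B4 [-]
  5 | R B1 → L1 hit [-]
  6 | W B1 → L1 hit [D]
  7 | R B5 → L2 miss [-]
  8 | R B0 → L0 miss wb→B3 [-]
  9 | W B2 → L2 miss [D]
  10 | R B4 → L1 miss wb→B1 [-]
  11 | W B0 → L0 hit [D]
  12 | W B0 → L0 hit [D]
  13 | R B0 → L0 hit [D]

WB = [4, 3, 1]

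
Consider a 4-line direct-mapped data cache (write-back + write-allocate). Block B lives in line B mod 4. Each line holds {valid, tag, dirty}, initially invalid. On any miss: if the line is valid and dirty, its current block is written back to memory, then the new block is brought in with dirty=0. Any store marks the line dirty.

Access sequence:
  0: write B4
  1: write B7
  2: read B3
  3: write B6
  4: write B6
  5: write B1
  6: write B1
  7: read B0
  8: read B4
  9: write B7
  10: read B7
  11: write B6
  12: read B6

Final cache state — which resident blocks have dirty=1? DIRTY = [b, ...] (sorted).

0: W B4 -> L0 miss  d=D]
1: W B7 -> L3 miss  d=D]
2: R B3 -> L3 miss wb->B7  d=-]
3: W B6 -> L2 miss  d=D]
4: W B6 -> L2 hit  d=D]
5: W B1 -> L1 miss  d=D]
6: W B1 -> L1 hit  d=D]
7: R B0 -> L0 miss wb->B4  d=-]
8: R B4 -> L0 miss  d=-]
9: W B7 -> L3 miss  d=D]
10: R B7 -> L3 hit  d=D]
11: W B6 -> L2 hit  d=D]
12: R B6 -> L2 hit  d=D]

DIRTY = [1, 6, 7]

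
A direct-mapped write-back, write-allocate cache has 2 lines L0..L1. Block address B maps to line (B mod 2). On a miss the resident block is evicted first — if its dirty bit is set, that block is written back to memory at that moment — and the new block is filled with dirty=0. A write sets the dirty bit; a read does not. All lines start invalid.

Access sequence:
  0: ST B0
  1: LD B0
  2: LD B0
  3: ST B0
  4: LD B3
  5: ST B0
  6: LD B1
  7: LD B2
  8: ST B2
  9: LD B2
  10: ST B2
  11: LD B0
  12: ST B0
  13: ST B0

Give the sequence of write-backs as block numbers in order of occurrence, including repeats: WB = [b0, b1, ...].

0: W B0 → L0 miss [D]
1: R B0 → L0 hit [D]
2: R B0 → L0 hit [D]
3: W B0 → L0 hit [D]
4: R B3 → L1 miss [-]
5: W B0 → L0 hit [D]
6: R B1 → L1 miss [-]
7: R B2 → L0 miss wb→B0 [-]
8: W B2 → L0 hit [D]
9: R B2 → L0 hit [D]
10: W B2 → L0 hit [D]
11: R B0 → L0 miss wb→B2 [-]
12: W B0 → L0 hit [D]
13: W B0 → L0 hit [D]

WB = [0, 2]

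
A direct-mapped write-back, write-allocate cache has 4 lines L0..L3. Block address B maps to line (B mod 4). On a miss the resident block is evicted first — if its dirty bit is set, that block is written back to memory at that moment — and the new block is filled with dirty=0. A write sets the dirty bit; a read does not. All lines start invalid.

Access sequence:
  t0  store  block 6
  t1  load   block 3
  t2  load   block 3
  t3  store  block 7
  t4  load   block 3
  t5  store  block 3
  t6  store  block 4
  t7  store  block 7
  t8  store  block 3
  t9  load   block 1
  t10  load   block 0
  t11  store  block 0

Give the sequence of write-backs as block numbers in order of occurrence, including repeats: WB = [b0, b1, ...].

0: W B6 → L2 miss [D]
1: R B3 → L3 miss [-]
2: R B3 → L3 hit [-]
3: W B7 → L3 miss [D]
4: R B3 → L3 miss wb→B7 [-]
5: W B3 → L3 hit [D]
6: W B4 → L0 miss [D]
7: W B7 → L3 miss wb→B3 [D]
8: W B3 → L3 miss wb→B7 [D]
9: R B1 → L1 miss [-]
10: R B0 → L0 miss wb→B4 [-]
11: W B0 → L0 hit [D]

WB = [7, 3, 7, 4]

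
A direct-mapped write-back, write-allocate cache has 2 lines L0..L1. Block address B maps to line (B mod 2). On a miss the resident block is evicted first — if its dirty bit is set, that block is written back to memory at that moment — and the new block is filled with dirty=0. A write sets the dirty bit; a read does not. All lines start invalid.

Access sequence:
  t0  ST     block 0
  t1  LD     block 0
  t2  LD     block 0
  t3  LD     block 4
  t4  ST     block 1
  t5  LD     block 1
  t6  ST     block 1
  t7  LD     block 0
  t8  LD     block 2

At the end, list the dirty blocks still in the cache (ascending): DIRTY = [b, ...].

0: W B0 -> L0 miss  d=D]
1: R B0 -> L0 hit  d=D]
2: R B0 -> L0 hit  d=D]
3: R B4 -> L0 miss wb->B0  d=-]
4: W B1 -> L1 miss  d=D]
5: R B1 -> L1 hit  d=D]
6: W B1 -> L1 hit  d=D]
7: R B0 -> L0 miss  d=-]
8: R B2 -> L0 miss  d=-]

DIRTY = [1]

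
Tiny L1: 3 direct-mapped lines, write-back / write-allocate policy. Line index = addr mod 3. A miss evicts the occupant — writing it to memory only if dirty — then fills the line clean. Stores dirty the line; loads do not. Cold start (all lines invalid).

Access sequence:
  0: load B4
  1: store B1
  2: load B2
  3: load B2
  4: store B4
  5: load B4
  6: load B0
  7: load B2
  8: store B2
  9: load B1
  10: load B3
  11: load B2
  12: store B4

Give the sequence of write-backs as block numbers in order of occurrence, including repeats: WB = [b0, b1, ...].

0: R B4 -> L1 miss  d=-]
1: W B1 -> L1 miss  d=D]
2: R B2 -> L2 miss  d=-]
3: R B2 -> L2 hit  d=-]
4: W B4 -> L1 miss wb->B1  d=D]
5: R B4 -> L1 hit  d=D]
6: R B0 -> L0 miss  d=-]
7: R B2 -> L2 hit  d=-]
8: W B2 -> L2 hit  d=D]
9: R B1 -> L1 miss wb->B4  d=-]
10: R B3 -> L0 miss  d=-]
11: R B2 -> L2 hit  d=D]
12: W B4 -> L1 miss  d=D]

WB = [1, 4]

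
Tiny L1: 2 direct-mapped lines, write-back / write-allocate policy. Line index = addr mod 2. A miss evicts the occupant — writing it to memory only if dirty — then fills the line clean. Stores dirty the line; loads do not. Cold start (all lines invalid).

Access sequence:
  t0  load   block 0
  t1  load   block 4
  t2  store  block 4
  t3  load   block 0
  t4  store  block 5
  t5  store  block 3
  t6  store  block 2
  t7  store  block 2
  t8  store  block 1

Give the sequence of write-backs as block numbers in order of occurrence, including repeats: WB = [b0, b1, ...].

0: R B0 → L0 miss [-]
1: R B4 → L0 miss [-]
2: W B4 → L0 hit [D]
3: R B0 → L0 miss wb→B4 [-]
4: W B5 → L1 miss [D]
5: W B3 → L1 miss wb→B5 [D]
6: W B2 → L0 miss [D]
7: W B2 → L0 hit [D]
8: W B1 → L1 miss wb→B3 [D]

WB = [4, 5, 3]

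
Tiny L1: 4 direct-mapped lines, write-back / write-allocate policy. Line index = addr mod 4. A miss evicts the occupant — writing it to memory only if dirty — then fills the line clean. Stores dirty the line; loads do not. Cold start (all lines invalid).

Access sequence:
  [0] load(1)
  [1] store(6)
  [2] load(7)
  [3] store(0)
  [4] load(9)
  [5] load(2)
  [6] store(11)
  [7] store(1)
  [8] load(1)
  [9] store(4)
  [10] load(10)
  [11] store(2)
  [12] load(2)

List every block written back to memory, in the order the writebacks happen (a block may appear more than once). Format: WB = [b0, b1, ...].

  0 | R B1 → L1 miss [-]
  1 | W B6 → L2 miss [D]
  2 | R B7 → L3 miss [-]
  3 | W B0 → L0 miss [D]
  4 | R B9 → L1 miss [-]
  5 | R B2 → L2 miss wb→B6 [-]
  6 | W B11 → L3 miss [D]
  7 | W B1 → L1 miss [D]
  8 | R B1 → L1 hit [D]
  9 | W B4 → L0 miss wb→B0 [D]
  10 | R B10 → L2 miss [-]
  11 | W B2 → L2 miss [D]
  12 | R B2 → L2 hit [D]

WB = [6, 0]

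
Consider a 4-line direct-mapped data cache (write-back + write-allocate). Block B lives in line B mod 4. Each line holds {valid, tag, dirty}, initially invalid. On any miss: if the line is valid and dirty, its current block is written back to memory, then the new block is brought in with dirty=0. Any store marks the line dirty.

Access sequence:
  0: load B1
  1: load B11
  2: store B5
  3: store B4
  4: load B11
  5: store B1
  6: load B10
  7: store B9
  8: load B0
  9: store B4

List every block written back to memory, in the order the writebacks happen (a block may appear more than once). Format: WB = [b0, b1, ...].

0: R B1 → L1 miss [-]
1: R B11 → L3 miss [-]
2: W B5 → L1 miss [D]
3: W B4 → L0 miss [D]
4: R B11 → L3 hit [-]
5: W B1 → L1 miss wb→B5 [D]
6: R B10 → L2 miss [-]
7: W B9 → L1 miss wb→B1 [D]
8: R B0 → L0 miss wb→B4 [-]
9: W B4 → L0 miss [D]

WB = [5, 1, 4]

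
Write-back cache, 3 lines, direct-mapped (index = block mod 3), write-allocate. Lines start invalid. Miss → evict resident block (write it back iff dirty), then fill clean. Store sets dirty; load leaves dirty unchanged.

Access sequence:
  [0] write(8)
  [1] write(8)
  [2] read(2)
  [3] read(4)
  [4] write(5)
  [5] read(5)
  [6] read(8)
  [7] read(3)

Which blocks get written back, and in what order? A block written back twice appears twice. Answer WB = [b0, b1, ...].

0: W B8 → L2 miss [D]
1: W B8 → L2 hit [D]
2: R B2 → L2 miss wb→B8 [-]
3: R B4 → L1 miss [-]
4: W B5 → L2 miss [D]
5: R B5 → L2 hit [D]
6: R B8 → L2 miss wb→B5 [-]
7: R B3 → L0 miss [-]

WB = [8, 5]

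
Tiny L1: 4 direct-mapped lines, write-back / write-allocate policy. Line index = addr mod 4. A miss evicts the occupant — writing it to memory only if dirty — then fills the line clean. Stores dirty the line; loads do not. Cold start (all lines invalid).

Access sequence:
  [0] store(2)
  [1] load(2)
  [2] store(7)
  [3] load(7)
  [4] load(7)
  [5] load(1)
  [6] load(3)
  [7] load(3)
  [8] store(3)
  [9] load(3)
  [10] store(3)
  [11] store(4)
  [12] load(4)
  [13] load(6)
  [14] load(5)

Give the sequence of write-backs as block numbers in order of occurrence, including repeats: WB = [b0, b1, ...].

WB = [7, 2]

0: W B2 → L2 miss [D]
1: R B2 → L2 hit [D]
2: W B7 → L3 miss [D]
3: R B7 → L3 hit [D]
4: R B7 → L3 hit [D]
5: R B1 → L1 miss [-]
6: R B3 → L3 miss wb→B7 [-]
7: R B3 → L3 hit [-]
8: W B3 → L3 hit [D]
9: R B3 → L3 hit [D]
10: W B3 → L3 hit [D]
11: W B4 → L0 miss [D]
12: R B4 → L0 hit [D]
13: R B6 → L2 miss wb→B2 [-]
14: R B5 → L1 miss [-]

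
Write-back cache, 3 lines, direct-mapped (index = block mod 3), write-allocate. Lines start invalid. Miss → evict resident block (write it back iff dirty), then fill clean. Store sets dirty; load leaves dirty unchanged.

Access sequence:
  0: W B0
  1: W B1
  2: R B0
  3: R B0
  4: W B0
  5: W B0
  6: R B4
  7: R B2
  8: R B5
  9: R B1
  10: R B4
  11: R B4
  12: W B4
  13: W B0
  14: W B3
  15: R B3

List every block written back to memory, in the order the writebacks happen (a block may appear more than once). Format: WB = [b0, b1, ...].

0: W B0 -> L0 miss  d=D]
1: W B1 -> L1 miss  d=D]
2: R B0 -> L0 hit  d=D]
3: R B0 -> L0 hit  d=D]
4: W B0 -> L0 hit  d=D]
5: W B0 -> L0 hit  d=D]
6: R B4 -> L1 miss wb->B1  d=-]
7: R B2 -> L2 miss  d=-]
8: R B5 -> L2 miss  d=-]
9: R B1 -> L1 miss  d=-]
10: R B4 -> L1 miss  d=-]
11: R B4 -> L1 hit  d=-]
12: W B4 -> L1 hit  d=D]
13: W B0 -> L0 hit  d=D]
14: W B3 -> L0 miss wb->B0  d=D]
15: R B3 -> L0 hit  d=D]

WB = [1, 0]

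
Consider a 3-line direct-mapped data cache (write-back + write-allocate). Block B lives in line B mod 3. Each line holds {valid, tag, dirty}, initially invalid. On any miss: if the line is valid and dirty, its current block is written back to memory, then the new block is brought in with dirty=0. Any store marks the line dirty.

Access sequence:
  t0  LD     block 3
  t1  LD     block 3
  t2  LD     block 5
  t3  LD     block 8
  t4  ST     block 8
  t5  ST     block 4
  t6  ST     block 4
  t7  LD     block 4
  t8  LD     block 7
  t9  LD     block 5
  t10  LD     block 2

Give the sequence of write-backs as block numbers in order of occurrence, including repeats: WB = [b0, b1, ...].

0: R B3 -> L0 miss  d=-]
1: R B3 -> L0 hit  d=-]
2: R B5 -> L2 miss  d=-]
3: R B8 -> L2 miss  d=-]
4: W B8 -> L2 hit  d=D]
5: W B4 -> L1 miss  d=D]
6: W B4 -> L1 hit  d=D]
7: R B4 -> L1 hit  d=D]
8: R B7 -> L1 miss wb->B4  d=-]
9: R B5 -> L2 miss wb->B8  d=-]
10: R B2 -> L2 miss  d=-]

WB = [4, 8]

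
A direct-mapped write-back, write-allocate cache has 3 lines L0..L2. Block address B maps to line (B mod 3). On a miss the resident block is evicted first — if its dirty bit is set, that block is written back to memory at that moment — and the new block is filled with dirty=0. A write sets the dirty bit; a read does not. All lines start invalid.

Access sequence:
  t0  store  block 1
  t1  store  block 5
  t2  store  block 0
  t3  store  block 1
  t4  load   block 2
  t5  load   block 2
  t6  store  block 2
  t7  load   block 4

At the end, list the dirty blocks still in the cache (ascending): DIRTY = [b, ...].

DIRTY = [0, 2]

0: W B1 → L1 miss [D]
1: W B5 → L2 miss [D]
2: W B0 → L0 miss [D]
3: W B1 → L1 hit [D]
4: R B2 → L2 miss wb→B5 [-]
5: R B2 → L2 hit [-]
6: W B2 → L2 hit [D]
7: R B4 → L1 miss wb→B1 [-]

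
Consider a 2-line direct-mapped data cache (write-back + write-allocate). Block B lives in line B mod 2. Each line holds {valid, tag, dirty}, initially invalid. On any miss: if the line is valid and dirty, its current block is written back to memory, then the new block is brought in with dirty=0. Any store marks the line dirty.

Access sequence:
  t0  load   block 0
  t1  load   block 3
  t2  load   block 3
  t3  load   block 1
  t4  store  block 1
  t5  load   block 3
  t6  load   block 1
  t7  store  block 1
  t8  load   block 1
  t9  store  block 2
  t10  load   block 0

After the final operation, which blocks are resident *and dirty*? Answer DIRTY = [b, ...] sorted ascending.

0: R B0 -> L0 miss  d=-]
1: R B3 -> L1 miss  d=-]
2: R B3 -> L1 hit  d=-]
3: R B1 -> L1 miss  d=-]
4: W B1 -> L1 hit  d=D]
5: R B3 -> L1 miss wb->B1  d=-]
6: R B1 -> L1 miss  d=-]
7: W B1 -> L1 hit  d=D]
8: R B1 -> L1 hit  d=D]
9: W B2 -> L0 miss  d=D]
10: R B0 -> L0 miss wb->B2  d=-]

DIRTY = [1]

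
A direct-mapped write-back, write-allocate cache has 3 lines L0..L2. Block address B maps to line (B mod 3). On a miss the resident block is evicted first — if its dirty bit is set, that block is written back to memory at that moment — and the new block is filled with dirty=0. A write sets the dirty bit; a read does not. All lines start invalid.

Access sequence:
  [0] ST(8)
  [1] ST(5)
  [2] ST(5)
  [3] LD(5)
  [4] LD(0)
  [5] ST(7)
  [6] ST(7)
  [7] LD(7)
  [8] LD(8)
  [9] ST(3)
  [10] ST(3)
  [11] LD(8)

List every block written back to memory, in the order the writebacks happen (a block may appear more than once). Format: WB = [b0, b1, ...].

  0 | W B8 → L2 miss [D]
  1 | W B5 → L2 miss wb→B8 [D]
  2 | W B5 → L2 hit [D]
  3 | R B5 → L2 hit [D]
  4 | R B0 → L0 miss [-]
  5 | W B7 → L1 miss [D]
  6 | W B7 → L1 hit [D]
  7 | R B7 → L1 hit [D]
  8 | R B8 → L2 miss wb→B5 [-]
  9 | W B3 → L0 miss [D]
  10 | W B3 → L0 hit [D]
  11 | R B8 → L2 hit [-]

WB = [8, 5]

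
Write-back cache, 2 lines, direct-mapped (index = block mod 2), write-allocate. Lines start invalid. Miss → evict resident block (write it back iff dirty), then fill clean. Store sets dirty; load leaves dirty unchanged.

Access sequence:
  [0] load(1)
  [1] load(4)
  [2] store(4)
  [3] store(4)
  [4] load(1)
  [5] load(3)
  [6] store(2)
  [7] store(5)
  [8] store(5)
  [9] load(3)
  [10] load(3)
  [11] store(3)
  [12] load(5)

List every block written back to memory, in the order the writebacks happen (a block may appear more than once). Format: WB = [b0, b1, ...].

0: R B1 -> L1 miss  d=-]
1: R B4 -> L0 miss  d=-]
2: W B4 -> L0 hit  d=D]
3: W B4 -> L0 hit  d=D]
4: R B1 -> L1 hit  d=-]
5: R B3 -> L1 miss  d=-]
6: W B2 -> L0 miss wb->B4  d=D]
7: W B5 -> L1 miss  d=D]
8: W B5 -> L1 hit  d=D]
9: R B3 -> L1 miss wb->B5  d=-]
10: R B3 -> L1 hit  d=-]
11: W B3 -> L1 hit  d=D]
12: R B5 -> L1 miss wb->B3  d=-]

WB = [4, 5, 3]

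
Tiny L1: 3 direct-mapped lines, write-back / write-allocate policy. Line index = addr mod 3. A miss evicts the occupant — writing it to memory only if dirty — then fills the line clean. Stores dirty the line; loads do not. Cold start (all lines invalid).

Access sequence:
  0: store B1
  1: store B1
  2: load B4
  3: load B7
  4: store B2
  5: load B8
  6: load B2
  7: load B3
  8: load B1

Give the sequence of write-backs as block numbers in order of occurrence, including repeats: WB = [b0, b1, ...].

0: W B1 -> L1 miss  d=D]
1: W B1 -> L1 hit  d=D]
2: R B4 -> L1 miss wb->B1  d=-]
3: R B7 -> L1 miss  d=-]
4: W B2 -> L2 miss  d=D]
5: R B8 -> L2 miss wb->B2  d=-]
6: R B2 -> L2 miss  d=-]
7: R B3 -> L0 miss  d=-]
8: R B1 -> L1 miss  d=-]

WB = [1, 2]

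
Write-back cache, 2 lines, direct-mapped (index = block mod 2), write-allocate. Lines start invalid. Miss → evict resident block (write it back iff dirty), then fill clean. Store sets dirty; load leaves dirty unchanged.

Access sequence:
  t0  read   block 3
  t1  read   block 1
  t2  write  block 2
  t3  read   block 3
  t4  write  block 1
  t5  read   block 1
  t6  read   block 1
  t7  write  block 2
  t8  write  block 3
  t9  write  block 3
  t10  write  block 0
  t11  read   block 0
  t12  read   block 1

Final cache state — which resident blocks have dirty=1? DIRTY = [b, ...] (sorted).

DIRTY = [0]

0: R B3 → L1 miss [-]
1: R B1 → L1 miss [-]
2: W B2 → L0 miss [D]
3: R B3 → L1 miss [-]
4: W B1 → L1 miss [D]
5: R B1 → L1 hit [D]
6: R B1 → L1 hit [D]
7: W B2 → L0 hit [D]
8: W B3 → L1 miss wb→B1 [D]
9: W B3 → L1 hit [D]
10: W B0 → L0 miss wb→B2 [D]
11: R B0 → L0 hit [D]
12: R B1 → L1 miss wb→B3 [-]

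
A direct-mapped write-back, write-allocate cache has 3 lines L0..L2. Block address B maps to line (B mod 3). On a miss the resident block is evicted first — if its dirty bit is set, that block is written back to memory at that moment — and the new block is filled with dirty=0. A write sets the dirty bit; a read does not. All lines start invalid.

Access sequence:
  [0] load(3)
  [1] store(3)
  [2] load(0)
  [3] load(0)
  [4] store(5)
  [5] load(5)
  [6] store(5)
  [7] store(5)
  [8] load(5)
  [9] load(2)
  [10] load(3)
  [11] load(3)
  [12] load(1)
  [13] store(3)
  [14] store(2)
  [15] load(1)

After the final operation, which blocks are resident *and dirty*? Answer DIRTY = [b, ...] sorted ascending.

0: R B3 → L0 miss [-]
1: W B3 → L0 hit [D]
2: R B0 → L0 miss wb→B3 [-]
3: R B0 → L0 hit [-]
4: W B5 → L2 miss [D]
5: R B5 → L2 hit [D]
6: W B5 → L2 hit [D]
7: W B5 → L2 hit [D]
8: R B5 → L2 hit [D]
9: R B2 → L2 miss wb→B5 [-]
10: R B3 → L0 miss [-]
11: R B3 → L0 hit [-]
12: R B1 → L1 miss [-]
13: W B3 → L0 hit [D]
14: W B2 → L2 hit [D]
15: R B1 → L1 hit [-]

DIRTY = [2, 3]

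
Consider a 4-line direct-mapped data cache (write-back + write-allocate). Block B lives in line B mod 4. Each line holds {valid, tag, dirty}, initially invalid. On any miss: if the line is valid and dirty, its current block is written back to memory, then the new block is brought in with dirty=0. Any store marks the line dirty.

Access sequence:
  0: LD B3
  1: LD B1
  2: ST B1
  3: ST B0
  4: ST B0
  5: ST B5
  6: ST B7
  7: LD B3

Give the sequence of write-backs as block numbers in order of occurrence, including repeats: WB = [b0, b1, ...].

WB = [1, 7]

0: R B3 → L3 miss [-]
1: R B1 → L1 miss [-]
2: W B1 → L1 hit [D]
3: W B0 → L0 miss [D]
4: W B0 → L0 hit [D]
5: W B5 → L1 miss wb→B1 [D]
6: W B7 → L3 miss [D]
7: R B3 → L3 miss wb→B7 [-]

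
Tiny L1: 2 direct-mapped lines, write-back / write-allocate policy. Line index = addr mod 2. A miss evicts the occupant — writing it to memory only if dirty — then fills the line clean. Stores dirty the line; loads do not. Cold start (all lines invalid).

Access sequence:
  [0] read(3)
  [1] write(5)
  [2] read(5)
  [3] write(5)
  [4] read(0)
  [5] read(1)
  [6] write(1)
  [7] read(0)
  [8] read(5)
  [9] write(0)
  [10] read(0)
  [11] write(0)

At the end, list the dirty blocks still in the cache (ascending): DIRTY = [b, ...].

DIRTY = [0]

0: R B3 -> L1 miss  d=-]
1: W B5 -> L1 miss  d=D]
2: R B5 -> L1 hit  d=D]
3: W B5 -> L1 hit  d=D]
4: R B0 -> L0 miss  d=-]
5: R B1 -> L1 miss wb->B5  d=-]
6: W B1 -> L1 hit  d=D]
7: R B0 -> L0 hit  d=-]
8: R B5 -> L1 miss wb->B1  d=-]
9: W B0 -> L0 hit  d=D]
10: R B0 -> L0 hit  d=D]
11: W B0 -> L0 hit  d=D]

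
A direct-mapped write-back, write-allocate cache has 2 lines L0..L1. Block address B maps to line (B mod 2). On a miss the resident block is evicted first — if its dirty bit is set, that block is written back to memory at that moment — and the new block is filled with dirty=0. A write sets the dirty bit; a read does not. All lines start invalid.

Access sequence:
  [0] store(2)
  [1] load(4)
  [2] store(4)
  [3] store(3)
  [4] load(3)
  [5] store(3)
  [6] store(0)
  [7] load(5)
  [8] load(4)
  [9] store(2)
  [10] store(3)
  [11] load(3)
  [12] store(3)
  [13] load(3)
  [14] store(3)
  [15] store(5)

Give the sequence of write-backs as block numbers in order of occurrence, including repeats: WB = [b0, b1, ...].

WB = [2, 4, 3, 0, 3]

0: W B2 → L0 miss [D]
1: R B4 → L0 miss wb→B2 [-]
2: W B4 → L0 hit [D]
3: W B3 → L1 miss [D]
4: R B3 → L1 hit [D]
5: W B3 → L1 hit [D]
6: W B0 → L0 miss wb→B4 [D]
7: R B5 → L1 miss wb→B3 [-]
8: R B4 → L0 miss wb→B0 [-]
9: W B2 → L0 miss [D]
10: W B3 → L1 miss [D]
11: R B3 → L1 hit [D]
12: W B3 → L1 hit [D]
13: R B3 → L1 hit [D]
14: W B3 → L1 hit [D]
15: W B5 → L1 miss wb→B3 [D]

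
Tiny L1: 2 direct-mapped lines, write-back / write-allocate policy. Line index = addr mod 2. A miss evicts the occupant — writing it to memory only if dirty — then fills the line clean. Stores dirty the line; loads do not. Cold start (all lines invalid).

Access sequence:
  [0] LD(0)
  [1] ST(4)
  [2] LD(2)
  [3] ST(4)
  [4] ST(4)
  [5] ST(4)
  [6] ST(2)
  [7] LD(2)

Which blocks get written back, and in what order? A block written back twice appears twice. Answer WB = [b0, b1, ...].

WB = [4, 4]

  0 | R B0 → L0 miss [-]
  1 | W B4 → L0 miss [D]
  2 | R B2 → L0 miss wb→B4 [-]
  3 | W B4 → L0 miss [D]
  4 | W B4 → L0 hit [D]
  5 | W B4 → L0 hit [D]
  6 | W B2 → L0 miss wb→B4 [D]
  7 | R B2 → L0 hit [D]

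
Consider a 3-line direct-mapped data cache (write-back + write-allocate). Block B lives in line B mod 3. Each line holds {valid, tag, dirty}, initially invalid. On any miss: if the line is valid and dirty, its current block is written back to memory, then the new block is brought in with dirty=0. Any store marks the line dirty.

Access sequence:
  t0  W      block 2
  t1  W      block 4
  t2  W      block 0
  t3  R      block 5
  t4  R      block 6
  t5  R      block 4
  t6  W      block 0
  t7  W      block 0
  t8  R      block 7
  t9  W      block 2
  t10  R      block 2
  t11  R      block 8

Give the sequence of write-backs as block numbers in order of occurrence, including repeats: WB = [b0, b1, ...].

WB = [2, 0, 4, 2]

  0 | W B2 → L2 miss [D]
  1 | W B4 → L1 miss [D]
  2 | W B0 → L0 miss [D]
  3 | R B5 → L2 miss wb→B2 [-]
  4 | R B6 → L0 miss wb→B0 [-]
  5 | R B4 → L1 hit [D]
  6 | W B0 → L0 miss [D]
  7 | W B0 → L0 hit [D]
  8 | R B7 → L1 miss wb→B4 [-]
  9 | W B2 → L2 miss [D]
  10 | R B2 → L2 hit [D]
  11 | R B8 → L2 miss wb→B2 [-]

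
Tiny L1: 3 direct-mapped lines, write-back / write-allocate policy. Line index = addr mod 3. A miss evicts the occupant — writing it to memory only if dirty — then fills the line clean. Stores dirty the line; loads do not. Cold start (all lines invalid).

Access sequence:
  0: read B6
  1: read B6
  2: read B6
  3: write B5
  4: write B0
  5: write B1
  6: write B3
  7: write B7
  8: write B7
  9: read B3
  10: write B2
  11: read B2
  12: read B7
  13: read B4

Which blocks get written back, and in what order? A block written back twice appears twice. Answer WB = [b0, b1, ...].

0: R B6 → L0 miss [-]
1: R B6 → L0 hit [-]
2: R B6 → L0 hit [-]
3: W B5 → L2 miss [D]
4: W B0 → L0 miss [D]
5: W B1 → L1 miss [D]
6: W B3 → L0 miss wb→B0 [D]
7: W B7 → L1 miss wb→B1 [D]
8: W B7 → L1 hit [D]
9: R B3 → L0 hit [D]
10: W B2 → L2 miss wb→B5 [D]
11: R B2 → L2 hit [D]
12: R B7 → L1 hit [D]
13: R B4 → L1 miss wb→B7 [-]

WB = [0, 1, 5, 7]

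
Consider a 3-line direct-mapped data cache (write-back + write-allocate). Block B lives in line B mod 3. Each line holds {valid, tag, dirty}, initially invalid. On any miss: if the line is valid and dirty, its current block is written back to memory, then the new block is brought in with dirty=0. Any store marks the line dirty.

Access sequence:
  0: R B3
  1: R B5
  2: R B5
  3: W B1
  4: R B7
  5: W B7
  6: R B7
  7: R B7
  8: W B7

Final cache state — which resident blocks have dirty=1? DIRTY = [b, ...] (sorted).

0: R B3 → L0 miss [-]
1: R B5 → L2 miss [-]
2: R B5 → L2 hit [-]
3: W B1 → L1 miss [D]
4: R B7 → L1 miss wb→B1 [-]
5: W B7 → L1 hit [D]
6: R B7 → L1 hit [D]
7: R B7 → L1 hit [D]
8: W B7 → L1 hit [D]

DIRTY = [7]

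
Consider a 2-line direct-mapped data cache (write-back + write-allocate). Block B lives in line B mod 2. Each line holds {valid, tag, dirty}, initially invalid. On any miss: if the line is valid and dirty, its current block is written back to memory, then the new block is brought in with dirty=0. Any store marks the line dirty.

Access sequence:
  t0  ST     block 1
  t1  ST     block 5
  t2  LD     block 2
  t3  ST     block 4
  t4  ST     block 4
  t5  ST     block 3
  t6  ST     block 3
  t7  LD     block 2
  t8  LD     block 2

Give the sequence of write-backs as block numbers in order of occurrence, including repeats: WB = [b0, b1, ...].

WB = [1, 5, 4]

0: W B1 → L1 miss [D]
1: W B5 → L1 miss wb→B1 [D]
2: R B2 → L0 miss [-]
3: W B4 → L0 miss [D]
4: W B4 → L0 hit [D]
5: W B3 → L1 miss wb→B5 [D]
6: W B3 → L1 hit [D]
7: R B2 → L0 miss wb→B4 [-]
8: R B2 → L0 hit [-]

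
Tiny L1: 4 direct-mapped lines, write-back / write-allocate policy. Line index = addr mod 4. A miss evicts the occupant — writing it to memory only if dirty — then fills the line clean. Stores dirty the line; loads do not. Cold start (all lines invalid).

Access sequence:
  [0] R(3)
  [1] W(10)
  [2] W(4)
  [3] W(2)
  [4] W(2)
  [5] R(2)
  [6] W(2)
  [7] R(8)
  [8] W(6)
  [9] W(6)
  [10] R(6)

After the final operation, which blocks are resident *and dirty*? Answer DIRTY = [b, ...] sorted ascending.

DIRTY = [6]

  0 | R B3 → L3 miss [-]
  1 | W B10 → L2 miss [D]
  2 | W B4 → L0 miss [D]
  3 | W B2 → L2 miss wb→B10 [D]
  4 | W B2 → L2 hit [D]
  5 | R B2 → L2 hit [D]
  6 | W B2 → L2 hit [D]
  7 | R B8 → L0 miss wb→B4 [-]
  8 | W B6 → L2 miss wb→B2 [D]
  9 | W B6 → L2 hit [D]
  10 | R B6 → L2 hit [D]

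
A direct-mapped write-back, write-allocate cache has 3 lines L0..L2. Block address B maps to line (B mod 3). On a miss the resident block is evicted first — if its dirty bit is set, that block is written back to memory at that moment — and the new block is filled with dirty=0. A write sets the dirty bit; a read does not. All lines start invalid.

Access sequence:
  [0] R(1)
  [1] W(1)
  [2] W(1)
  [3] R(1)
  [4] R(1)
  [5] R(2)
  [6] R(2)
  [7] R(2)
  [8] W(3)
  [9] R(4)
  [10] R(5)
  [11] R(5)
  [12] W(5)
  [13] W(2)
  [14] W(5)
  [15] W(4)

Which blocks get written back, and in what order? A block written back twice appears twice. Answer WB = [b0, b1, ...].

  0 | R B1 → L1 miss [-]
  1 | W B1 → L1 hit [D]
  2 | W B1 → L1 hit [D]
  3 | R B1 → L1 hit [D]
  4 | R B1 → L1 hit [D]
  5 | R B2 → L2 miss [-]
  6 | R B2 → L2 hit [-]
  7 | R B2 → L2 hit [-]
  8 | W B3 → L0 miss [D]
  9 | R B4 → L1 miss wb→B1 [-]
  10 | R B5 → L2 miss [-]
  11 | R B5 → L2 hit [-]
  12 | W B5 → L2 hit [D]
  13 | W B2 → L2 miss wb→B5 [D]
  14 | W B5 → L2 miss wb→B2 [D]
  15 | W B4 → L1 hit [D]

WB = [1, 5, 2]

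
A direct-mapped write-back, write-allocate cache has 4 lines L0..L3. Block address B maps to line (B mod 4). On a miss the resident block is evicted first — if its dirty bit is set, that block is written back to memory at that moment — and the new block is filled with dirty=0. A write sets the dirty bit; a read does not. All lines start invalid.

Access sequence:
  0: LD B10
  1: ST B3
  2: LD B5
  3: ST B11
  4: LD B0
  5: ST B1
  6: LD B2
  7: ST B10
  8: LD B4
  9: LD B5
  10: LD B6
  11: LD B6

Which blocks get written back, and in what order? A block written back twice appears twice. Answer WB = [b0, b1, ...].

  0 | R B10 → L2 miss [-]
  1 | W B3 → L3 miss [D]
  2 | R B5 → L1 miss [-]
  3 | W B11 → L3 miss wb→B3 [D]
  4 | R B0 → L0 miss [-]
  5 | W B1 → L1 miss [D]
  6 | R B2 → L2 miss [-]
  7 | W B10 → L2 miss [D]
  8 | R B4 → L0 miss [-]
  9 | R B5 → L1 miss wb→B1 [-]
  10 | R B6 → L2 miss wb→B10 [-]
  11 | R B6 → L2 hit [-]

WB = [3, 1, 10]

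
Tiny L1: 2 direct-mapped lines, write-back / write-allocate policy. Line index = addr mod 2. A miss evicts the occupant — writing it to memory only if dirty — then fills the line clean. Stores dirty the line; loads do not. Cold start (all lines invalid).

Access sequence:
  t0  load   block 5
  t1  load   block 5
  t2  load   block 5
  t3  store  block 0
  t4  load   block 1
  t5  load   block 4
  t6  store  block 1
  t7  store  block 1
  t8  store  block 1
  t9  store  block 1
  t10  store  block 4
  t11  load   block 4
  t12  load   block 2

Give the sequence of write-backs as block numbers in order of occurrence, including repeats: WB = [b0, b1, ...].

  0 | R B5 → L1 miss [-]
  1 | R B5 → L1 hit [-]
  2 | R B5 → L1 hit [-]
  3 | W B0 → L0 miss [D]
  4 | R B1 → L1 miss [-]
  5 | R B4 → L0 miss wb→B0 [-]
  6 | W B1 → L1 hit [D]
  7 | W B1 → L1 hit [D]
  8 | W B1 → L1 hit [D]
  9 | W B1 → L1 hit [D]
  10 | W B4 → L0 hit [D]
  11 | R B4 → L0 hit [D]
  12 | R B2 → L0 miss wb→B4 [-]

WB = [0, 4]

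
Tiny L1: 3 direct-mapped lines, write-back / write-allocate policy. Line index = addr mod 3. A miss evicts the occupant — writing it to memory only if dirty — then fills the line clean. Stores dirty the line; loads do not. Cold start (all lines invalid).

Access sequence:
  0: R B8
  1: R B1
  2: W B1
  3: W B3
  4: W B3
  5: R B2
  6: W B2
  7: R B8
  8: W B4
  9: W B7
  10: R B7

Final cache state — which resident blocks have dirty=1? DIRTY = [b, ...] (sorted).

DIRTY = [3, 7]

  0 | R B8 → L2 miss [-]
  1 | R B1 → L1 miss [-]
  2 | W B1 → L1 hit [D]
  3 | W B3 → L0 miss [D]
  4 | W B3 → L0 hit [D]
  5 | R B2 → L2 miss [-]
  6 | W B2 → L2 hit [D]
  7 | R B8 → L2 miss wb→B2 [-]
  8 | W B4 → L1 miss wb→B1 [D]
  9 | W B7 → L1 miss wb→B4 [D]
  10 | R B7 → L1 hit [D]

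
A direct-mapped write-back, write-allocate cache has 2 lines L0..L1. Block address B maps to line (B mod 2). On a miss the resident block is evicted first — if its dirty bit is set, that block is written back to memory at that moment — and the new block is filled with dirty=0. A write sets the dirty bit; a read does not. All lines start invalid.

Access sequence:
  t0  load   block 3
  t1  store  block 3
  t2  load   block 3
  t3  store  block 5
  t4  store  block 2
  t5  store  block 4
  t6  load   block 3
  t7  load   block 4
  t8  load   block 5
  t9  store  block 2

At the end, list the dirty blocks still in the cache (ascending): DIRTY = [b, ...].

DIRTY = [2]

  0 | R B3 → L1 miss [-]
  1 | W B3 → L1 hit [D]
  2 | R B3 → L1 hit [D]
  3 | W B5 → L1 miss wb→B3 [D]
  4 | W B2 → L0 miss [D]
  5 | W B4 → L0 miss wb→B2 [D]
  6 | R B3 → L1 miss wb→B5 [-]
  7 | R B4 → L0 hit [D]
  8 | R B5 → L1 miss [-]
  9 | W B2 → L0 miss wb→B4 [D]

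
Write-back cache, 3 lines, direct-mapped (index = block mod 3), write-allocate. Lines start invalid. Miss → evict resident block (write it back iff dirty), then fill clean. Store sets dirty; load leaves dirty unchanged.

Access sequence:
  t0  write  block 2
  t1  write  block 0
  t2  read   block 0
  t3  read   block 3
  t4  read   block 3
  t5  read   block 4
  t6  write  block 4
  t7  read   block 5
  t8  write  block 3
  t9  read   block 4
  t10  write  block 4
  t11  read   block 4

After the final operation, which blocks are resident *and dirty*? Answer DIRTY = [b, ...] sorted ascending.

DIRTY = [3, 4]

0: W B2 → L2 miss [D]
1: W B0 → L0 miss [D]
2: R B0 → L0 hit [D]
3: R B3 → L0 miss wb→B0 [-]
4: R B3 → L0 hit [-]
5: R B4 → L1 miss [-]
6: W B4 → L1 hit [D]
7: R B5 → L2 miss wb→B2 [-]
8: W B3 → L0 hit [D]
9: R B4 → L1 hit [D]
10: W B4 → L1 hit [D]
11: R B4 → L1 hit [D]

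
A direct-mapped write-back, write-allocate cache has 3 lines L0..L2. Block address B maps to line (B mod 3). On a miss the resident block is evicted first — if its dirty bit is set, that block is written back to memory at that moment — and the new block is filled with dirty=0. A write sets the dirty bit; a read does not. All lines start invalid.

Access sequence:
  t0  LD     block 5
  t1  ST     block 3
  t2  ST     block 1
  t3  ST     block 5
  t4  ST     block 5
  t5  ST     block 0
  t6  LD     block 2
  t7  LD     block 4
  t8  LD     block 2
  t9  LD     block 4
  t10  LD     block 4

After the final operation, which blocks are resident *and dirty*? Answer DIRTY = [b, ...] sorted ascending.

0: R B5 -> L2 miss  d=-]
1: W B3 -> L0 miss  d=D]
2: W B1 -> L1 miss  d=D]
3: W B5 -> L2 hit  d=D]
4: W B5 -> L2 hit  d=D]
5: W B0 -> L0 miss wb->B3  d=D]
6: R B2 -> L2 miss wb->B5  d=-]
7: R B4 -> L1 miss wb->B1  d=-]
8: R B2 -> L2 hit  d=-]
9: R B4 -> L1 hit  d=-]
10: R B4 -> L1 hit  d=-]

DIRTY = [0]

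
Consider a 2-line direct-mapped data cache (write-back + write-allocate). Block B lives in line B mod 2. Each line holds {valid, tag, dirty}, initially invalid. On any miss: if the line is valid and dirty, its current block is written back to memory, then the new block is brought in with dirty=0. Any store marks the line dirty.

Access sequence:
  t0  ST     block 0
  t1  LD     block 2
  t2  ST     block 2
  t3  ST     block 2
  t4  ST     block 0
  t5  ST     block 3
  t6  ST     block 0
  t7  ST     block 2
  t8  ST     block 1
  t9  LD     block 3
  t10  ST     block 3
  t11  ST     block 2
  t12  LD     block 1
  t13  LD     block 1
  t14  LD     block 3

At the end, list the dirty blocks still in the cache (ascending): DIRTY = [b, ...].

DIRTY = [2]

  0 | W B0 → L0 miss [D]
  1 | R B2 → L0 miss wb→B0 [-]
  2 | W B2 → L0 hit [D]
  3 | W B2 → L0 hit [D]
  4 | W B0 → L0 miss wb→B2 [D]
  5 | W B3 → L1 miss [D]
  6 | W B0 → L0 hit [D]
  7 | W B2 → L0 miss wb→B0 [D]
  8 | W B1 → L1 miss wb→B3 [D]
  9 | R B3 → L1 miss wb→B1 [-]
  10 | W B3 → L1 hit [D]
  11 | W B2 → L0 hit [D]
  12 | R B1 → L1 miss wb→B3 [-]
  13 | R B1 → L1 hit [-]
  14 | R B3 → L1 miss [-]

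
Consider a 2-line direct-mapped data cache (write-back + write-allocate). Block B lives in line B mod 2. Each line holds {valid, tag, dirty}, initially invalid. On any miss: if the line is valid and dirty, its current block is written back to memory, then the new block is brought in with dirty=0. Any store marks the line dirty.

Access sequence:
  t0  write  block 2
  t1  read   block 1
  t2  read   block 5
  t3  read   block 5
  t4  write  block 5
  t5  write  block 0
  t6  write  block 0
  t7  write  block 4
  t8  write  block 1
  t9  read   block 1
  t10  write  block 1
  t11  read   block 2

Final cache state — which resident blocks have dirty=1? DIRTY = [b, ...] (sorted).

0: W B2 → L0 miss [D]
1: R B1 → L1 miss [-]
2: R B5 → L1 miss [-]
3: R B5 → L1 hit [-]
4: W B5 → L1 hit [D]
5: W B0 → L0 miss wb→B2 [D]
6: W B0 → L0 hit [D]
7: W B4 → L0 miss wb→B0 [D]
8: W B1 → L1 miss wb→B5 [D]
9: R B1 → L1 hit [D]
10: W B1 → L1 hit [D]
11: R B2 → L0 miss wb→B4 [-]

DIRTY = [1]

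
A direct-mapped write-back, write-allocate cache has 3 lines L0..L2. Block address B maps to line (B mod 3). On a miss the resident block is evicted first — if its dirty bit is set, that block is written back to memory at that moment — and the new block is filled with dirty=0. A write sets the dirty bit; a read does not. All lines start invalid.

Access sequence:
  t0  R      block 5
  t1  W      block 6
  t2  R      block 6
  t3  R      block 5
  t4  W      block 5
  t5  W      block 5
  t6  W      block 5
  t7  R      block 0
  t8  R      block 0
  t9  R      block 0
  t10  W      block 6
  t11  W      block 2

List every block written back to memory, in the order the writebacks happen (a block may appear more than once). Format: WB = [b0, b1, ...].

0: R B5 -> L2 miss  d=-]
1: W B6 -> L0 miss  d=D]
2: R B6 -> L0 hit  d=D]
3: R B5 -> L2 hit  d=-]
4: W B5 -> L2 hit  d=D]
5: W B5 -> L2 hit  d=D]
6: W B5 -> L2 hit  d=D]
7: R B0 -> L0 miss wb->B6  d=-]
8: R B0 -> L0 hit  d=-]
9: R B0 -> L0 hit  d=-]
10: W B6 -> L0 miss  d=D]
11: W B2 -> L2 miss wb->B5  d=D]

WB = [6, 5]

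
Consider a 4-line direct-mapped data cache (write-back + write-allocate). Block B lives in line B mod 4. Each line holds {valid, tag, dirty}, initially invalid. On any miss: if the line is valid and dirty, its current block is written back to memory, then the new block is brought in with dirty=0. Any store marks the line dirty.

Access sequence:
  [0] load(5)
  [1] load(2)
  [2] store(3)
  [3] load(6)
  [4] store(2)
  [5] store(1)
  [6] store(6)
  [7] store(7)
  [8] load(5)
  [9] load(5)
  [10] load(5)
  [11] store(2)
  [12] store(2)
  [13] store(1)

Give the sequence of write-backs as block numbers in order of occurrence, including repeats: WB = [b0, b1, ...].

0: R B5 → L1 miss [-]
1: R B2 → L2 miss [-]
2: W B3 → L3 miss [D]
3: R B6 → L2 miss [-]
4: W B2 → L2 miss [D]
5: W B1 → L1 miss [D]
6: W B6 → L2 miss wb→B2 [D]
7: W B7 → L3 miss wb→B3 [D]
8: R B5 → L1 miss wb→B1 [-]
9: R B5 → L1 hit [-]
10: R B5 → L1 hit [-]
11: W B2 → L2 miss wb→B6 [D]
12: W B2 → L2 hit [D]
13: W B1 → L1 miss [D]

WB = [2, 3, 1, 6]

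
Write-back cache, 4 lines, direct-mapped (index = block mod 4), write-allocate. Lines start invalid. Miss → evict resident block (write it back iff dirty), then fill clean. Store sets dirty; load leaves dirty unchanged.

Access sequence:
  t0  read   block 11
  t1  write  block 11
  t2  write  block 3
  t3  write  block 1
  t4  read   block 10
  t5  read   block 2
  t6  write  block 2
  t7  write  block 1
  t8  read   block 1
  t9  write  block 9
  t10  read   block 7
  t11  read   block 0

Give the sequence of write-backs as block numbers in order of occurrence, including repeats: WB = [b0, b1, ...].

WB = [11, 1, 3]

0: R B11 -> L3 miss  d=-]
1: W B11 -> L3 hit  d=D]
2: W B3 -> L3 miss wb->B11  d=D]
3: W B1 -> L1 miss  d=D]
4: R B10 -> L2 miss  d=-]
5: R B2 -> L2 miss  d=-]
6: W B2 -> L2 hit  d=D]
7: W B1 -> L1 hit  d=D]
8: R B1 -> L1 hit  d=D]
9: W B9 -> L1 miss wb->B1  d=D]
10: R B7 -> L3 miss wb->B3  d=-]
11: R B0 -> L0 miss  d=-]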